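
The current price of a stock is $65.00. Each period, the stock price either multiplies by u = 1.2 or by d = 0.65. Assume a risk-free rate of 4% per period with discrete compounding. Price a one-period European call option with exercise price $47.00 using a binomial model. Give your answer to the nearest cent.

$21.14

Risk-neutral probability p = (1 + 0.04 − 0.65)/(1.2 − 0.65) = 0.3900/0.5500 = 0.7091
Terminal stock prices: S_u = 78, S_d = 42.25
Terminal payoffs (S − K): max(31, 0) = 31, max(-4.75, 0) = 0
Node 0 (S = 65): V_0 = 1/1.04·[0.7091·31.0000 + 0.2909·0.0000] = 21.1364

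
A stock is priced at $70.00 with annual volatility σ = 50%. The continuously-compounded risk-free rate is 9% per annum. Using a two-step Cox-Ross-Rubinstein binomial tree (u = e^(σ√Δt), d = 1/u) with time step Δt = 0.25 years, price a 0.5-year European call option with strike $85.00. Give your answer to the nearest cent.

CRR parameters: u = e^(σ√Δt) = e^(0.5·√0.25) = 1.2840, d = 1/u = 0.7788
Per-period rate: rΔt = 0.09·0.25 = 0.0225, so R = e^0.0225 = 1.0228
Risk-neutral probability p = (e^0.0225 − 0.7788)/(1.2840 − 0.7788) = 0.2440/0.5052 = 0.4829
Terminal stock prices: S_uu = 115.4, S_ud = 70, S_dd = 42.46
Terminal payoffs (S − K): max(30.41, 0) = 30.41, max(-15, 0) = 0, max(-42.54, 0) = 0
Node u (S = 89.88): V_u = e^(−0.0225)·[0.4829·30.4105 + 0.5171·0.0000] = 14.3574
Node d (S = 54.52): V_d = e^(−0.0225)·[0.4829·0.0000 + 0.5171·0.0000] = 0.0000
Node 0 (S = 70): V_0 = e^(−0.0225)·[0.4829·14.3574 + 0.5171·0.0000] = 6.7784

$6.78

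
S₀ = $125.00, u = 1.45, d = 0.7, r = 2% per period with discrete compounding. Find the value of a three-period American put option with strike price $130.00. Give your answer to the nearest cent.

Risk-neutral probability p = (1 + 0.02 − 0.7)/(1.45 − 0.7) = 0.3200/0.7500 = 0.4267
Terminal stock prices: S_uuu = 381.1, S_uud = 184, S_udd = 88.81, S_ddd = 42.87
Terminal payoffs (K − S): max(-251.1, 0) = 0, max(-53.97, 0) = 0, max(41.19, 0) = 41.19, max(87.12, 0) = 87.12
Node uu (S = 262.8): continuation = 1/1.02·[0.4267·0.0000 + 0.5733·0.0000] = 0.0000; exercise value = 0.0000 ≤ continuation, so V_uu = 0.0000
Node ud (S = 126.9): continuation = 1/1.02·[0.4267·0.0000 + 0.5733·41.1875] = 23.1511; exercise value = 3.1250 ≤ continuation, so V_ud = 23.1511
Node dd (S = 61.25): continuation = 1/1.02·[0.4267·41.1875 + 0.5733·87.1250] = 66.2010; exercise value = 68.7500 > continuation, so V_dd = 68.7500 (exercise)
Node u (S = 181.2): continuation = 1/1.02·[0.4267·0.0000 + 0.5733·23.1511] = 13.0131; exercise value = 0.0000 ≤ continuation, so V_u = 13.0131
Node d (S = 87.5): continuation = 1/1.02·[0.4267·23.1511 + 0.5733·68.7500] = 48.3279; exercise value = 42.5000 ≤ continuation, so V_d = 48.3279
Node 0 (S = 125): continuation = 1/1.02·[0.4267·13.0131 + 0.5733·48.3279] = 32.6081; exercise value = 5.0000 ≤ continuation, so V_0 = 32.6081

$32.61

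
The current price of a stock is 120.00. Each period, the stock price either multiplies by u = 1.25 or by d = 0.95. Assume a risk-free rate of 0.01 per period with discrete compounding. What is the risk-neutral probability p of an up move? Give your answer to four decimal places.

Risk-neutral probability p = (1 + 0.01 − 0.95)/(1.25 − 0.95) = 0.0600/0.3000 = 0.2000

p = 0.2000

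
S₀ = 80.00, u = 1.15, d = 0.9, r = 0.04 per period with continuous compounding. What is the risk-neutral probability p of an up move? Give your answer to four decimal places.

p = 0.5632

Risk-neutral probability p = (e^0.04 − 0.9)/(1.15 − 0.9) = 0.1408/0.2500 = 0.5632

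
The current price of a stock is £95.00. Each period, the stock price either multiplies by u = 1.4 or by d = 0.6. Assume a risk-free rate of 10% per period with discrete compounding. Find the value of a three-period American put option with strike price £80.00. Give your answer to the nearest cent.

Risk-neutral probability p = (1 + 0.1 − 0.6)/(1.4 − 0.6) = 0.5000/0.8000 = 0.6250
Terminal stock prices: S_uuu = 260.7, S_uud = 111.7, S_udd = 47.88, S_ddd = 20.52
Terminal payoffs (K − S): max(-180.7, 0) = 0, max(-31.72, 0) = 0, max(32.12, 0) = 32.12, max(59.48, 0) = 59.48
Node uu (S = 186.2): continuation = 1/1.1·[0.6250·0.0000 + 0.3750·0.0000] = 0.0000; exercise value = 0.0000 ≤ continuation, so V_uu = 0.0000
Node ud (S = 79.8): continuation = 1/1.1·[0.6250·0.0000 + 0.3750·32.1200] = 10.9500; exercise value = 0.2000 ≤ continuation, so V_ud = 10.9500
Node dd (S = 34.2): continuation = 1/1.1·[0.6250·32.1200 + 0.3750·59.4800] = 38.5273; exercise value = 45.8000 > continuation, so V_dd = 45.8000 (exercise)
Node u (S = 133): continuation = 1/1.1·[0.6250·0.0000 + 0.3750·10.9500] = 3.7330; exercise value = 0.0000 ≤ continuation, so V_u = 3.7330
Node d (S = 57): continuation = 1/1.1·[0.6250·10.9500 + 0.3750·45.8000] = 21.8352; exercise value = 23.0000 > continuation, so V_d = 23.0000 (exercise)
Node 0 (S = 95): continuation = 1/1.1·[0.6250·3.7330 + 0.3750·23.0000] = 9.9619; exercise value = 0.0000 ≤ continuation, so V_0 = 9.9619

£9.96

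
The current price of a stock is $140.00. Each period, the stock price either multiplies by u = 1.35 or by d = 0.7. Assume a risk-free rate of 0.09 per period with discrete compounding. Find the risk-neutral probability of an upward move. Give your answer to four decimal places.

Risk-neutral probability p = (1 + 0.09 − 0.7)/(1.35 − 0.7) = 0.3900/0.6500 = 0.6000

p = 0.6000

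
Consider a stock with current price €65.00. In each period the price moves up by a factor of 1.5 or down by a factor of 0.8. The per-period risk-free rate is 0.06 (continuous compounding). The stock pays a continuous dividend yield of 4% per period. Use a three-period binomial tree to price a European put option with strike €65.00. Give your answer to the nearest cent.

Per-period risk-free factor R = e^0.06 = 1.0618; dividend-adjusted growth = e^(0.06−0.04) = 1.0202.
Risk-neutral probability p = (1.0202 − 0.8)/(1.5 − 0.8) = 0.2202/0.7000 = 0.3146
Terminal stock prices: S_uuu = 219.4, S_uud = 117, S_udd = 62.4, S_ddd = 33.28
Terminal payoffs (K − S): max(-154.4, 0) = 0, max(-52, 0) = 0, max(2.6, 0) = 2.6, max(31.72, 0) = 31.72
Node uu (S = 146.2): V_uu = e^(−0.06)·[0.3146·0.0000 + 0.6854·0.0000] = 0.0000
Node ud (S = 78): V_ud = e^(−0.06)·[0.3146·0.0000 + 0.6854·2.6000] = 1.6783
Node dd (S = 41.6): V_dd = e^(−0.06)·[0.3146·2.6000 + 0.6854·31.7200] = 21.2459
Node u (S = 97.5): V_u = e^(−0.06)·[0.3146·0.0000 + 0.6854·1.6783] = 1.0834
Node d (S = 52): V_d = e^(−0.06)·[0.3146·1.6783 + 0.6854·21.2459] = 14.2116
Node 0 (S = 65): V_0 = e^(−0.06)·[0.3146·1.0834 + 0.6854·14.2116] = 9.4947

€9.49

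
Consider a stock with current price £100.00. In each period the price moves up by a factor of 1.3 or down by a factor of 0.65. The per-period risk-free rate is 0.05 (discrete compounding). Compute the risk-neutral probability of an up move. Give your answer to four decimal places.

p = 0.6154

Risk-neutral probability p = (1 + 0.05 − 0.65)/(1.3 − 0.65) = 0.4000/0.6500 = 0.6154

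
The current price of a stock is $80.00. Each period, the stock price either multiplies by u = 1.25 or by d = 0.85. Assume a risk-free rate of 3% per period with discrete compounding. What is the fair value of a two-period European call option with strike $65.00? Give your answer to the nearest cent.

$20.78

Risk-neutral probability p = (1 + 0.03 − 0.85)/(1.25 − 0.85) = 0.1800/0.4000 = 0.4500
Terminal stock prices: S_uu = 125, S_ud = 85, S_dd = 57.8
Terminal payoffs (S − K): max(60, 0) = 60, max(20, 0) = 20, max(-7.2, 0) = 0
Node u (S = 100): V_u = 1/1.03·[0.4500·60.0000 + 0.5500·20.0000] = 36.8932
Node d (S = 68): V_d = 1/1.03·[0.4500·20.0000 + 0.5500·0.0000] = 8.7379
Node 0 (S = 80): V_0 = 1/1.03·[0.4500·36.8932 + 0.5500·8.7379] = 20.7842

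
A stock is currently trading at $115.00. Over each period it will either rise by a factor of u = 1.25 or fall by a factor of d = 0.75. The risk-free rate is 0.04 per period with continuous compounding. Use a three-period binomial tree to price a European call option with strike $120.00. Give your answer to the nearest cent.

Risk-neutral probability p = (e^0.04 − 0.75)/(1.25 − 0.75) = 0.2908/0.5000 = 0.5816
Terminal stock prices: S_uuu = 224.6, S_uud = 134.8, S_udd = 80.86, S_ddd = 48.52
Terminal payoffs (S − K): max(104.6, 0) = 104.6, max(14.77, 0) = 14.77, max(-39.14, 0) = 0, max(-71.48, 0) = 0
Node uu (S = 179.7): V_uu = e^(−0.04)·[0.5816·104.6094 + 0.4184·14.7656] = 64.3928
Node ud (S = 107.8): V_ud = e^(−0.04)·[0.5816·14.7656 + 0.4184·0.0000] = 8.2513
Node dd (S = 64.69): V_dd = e^(−0.04)·[0.5816·0.0000 + 0.4184·0.0000] = 0.0000
Node u (S = 143.8): V_u = e^(−0.04)·[0.5816·64.3928 + 0.4184·8.2513] = 39.3005
Node d (S = 86.25): V_d = e^(−0.04)·[0.5816·8.2513 + 0.4184·0.0000] = 4.6109
Node 0 (S = 115): V_0 = e^(−0.04)·[0.5816·39.3005 + 0.4184·4.6109] = 23.8152

$23.82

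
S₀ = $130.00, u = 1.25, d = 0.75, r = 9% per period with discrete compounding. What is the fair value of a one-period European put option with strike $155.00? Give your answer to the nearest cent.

$16.88

Risk-neutral probability p = (1 + 0.09 − 0.75)/(1.25 − 0.75) = 0.3400/0.5000 = 0.6800
Terminal stock prices: S_u = 162.5, S_d = 97.5
Terminal payoffs (K − S): max(-7.5, 0) = 0, max(57.5, 0) = 57.5
Node 0 (S = 130): V_0 = 1/1.09·[0.6800·0.0000 + 0.3200·57.5000] = 16.8807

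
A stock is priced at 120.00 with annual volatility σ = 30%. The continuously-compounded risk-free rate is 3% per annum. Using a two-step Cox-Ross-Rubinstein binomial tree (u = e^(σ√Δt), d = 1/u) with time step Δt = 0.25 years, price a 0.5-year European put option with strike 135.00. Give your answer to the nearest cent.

CRR parameters: u = e^(σ√Δt) = e^(0.3·√0.25) = 1.1618, d = 1/u = 0.8607
Per-period rate: rΔt = 0.03·0.25 = 0.0075, so R = e^0.0075 = 1.0075
Risk-neutral probability p = (e^0.0075 − 0.8607)/(1.1618 − 0.8607) = 0.1468/0.3011 = 0.4876
Terminal stock prices: S_uu = 162, S_ud = 120, S_dd = 88.9
Terminal payoffs (K − S): max(-26.98, 0) = 0, max(15, 0) = 15, max(46.1, 0) = 46.1
Node u (S = 139.4): V_u = e^(−0.0075)·[0.4876·0.0000 + 0.5124·15.0000] = 7.6290
Node d (S = 103.3): V_d = e^(−0.0075)·[0.4876·15.0000 + 0.5124·46.1018] = 30.7063
Node 0 (S = 120): V_0 = e^(−0.0075)·[0.4876·7.6290 + 0.5124·30.7063] = 19.3092

19.31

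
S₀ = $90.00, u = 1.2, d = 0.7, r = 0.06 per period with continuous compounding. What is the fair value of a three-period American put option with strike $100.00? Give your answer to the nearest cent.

Risk-neutral probability p = (e^0.06 − 0.7)/(1.2 − 0.7) = 0.3618/0.5000 = 0.7237
Terminal stock prices: S_uuu = 155.5, S_uud = 90.72, S_udd = 52.92, S_ddd = 30.87
Terminal payoffs (K − S): max(-55.52, 0) = 0, max(9.28, 0) = 9.28, max(47.08, 0) = 47.08, max(69.13, 0) = 69.13
Node uu (S = 129.6): continuation = e^(−0.06)·[0.7237·0.0000 + 0.2763·9.2800] = 2.4150; exercise value = 0.0000 ≤ continuation, so V_uu = 2.4150
Node ud (S = 75.6): continuation = e^(−0.06)·[0.7237·9.2800 + 0.2763·47.0800] = 18.5765; exercise value = 24.4000 > continuation, so V_ud = 24.4000 (exercise)
Node dd (S = 44.1): continuation = e^(−0.06)·[0.7237·47.0800 + 0.2763·69.1300] = 50.0765; exercise value = 55.9000 > continuation, so V_dd = 55.9000 (exercise)
Node u (S = 108): continuation = e^(−0.06)·[0.7237·2.4150 + 0.2763·24.4000] = 7.9956; exercise value = 0.0000 ≤ continuation, so V_u = 7.9956
Node d (S = 63): continuation = e^(−0.06)·[0.7237·24.4000 + 0.2763·55.9000] = 31.1765; exercise value = 37.0000 > continuation, so V_d = 37.0000 (exercise)
Node 0 (S = 90): continuation = e^(−0.06)·[0.7237·7.9956 + 0.2763·37.0000] = 15.0779; exercise value = 10.0000 ≤ continuation, so V_0 = 15.0779

$15.08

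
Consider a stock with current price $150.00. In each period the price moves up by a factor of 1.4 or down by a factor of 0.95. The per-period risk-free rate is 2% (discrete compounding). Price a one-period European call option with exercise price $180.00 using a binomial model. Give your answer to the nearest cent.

$4.58

Risk-neutral probability p = (1 + 0.02 − 0.95)/(1.4 − 0.95) = 0.0700/0.4500 = 0.1556
Terminal stock prices: S_u = 210, S_d = 142.5
Terminal payoffs (S − K): max(30, 0) = 30, max(-37.5, 0) = 0
Node 0 (S = 150): V_0 = 1/1.02·[0.1556·30.0000 + 0.8444·0.0000] = 4.5752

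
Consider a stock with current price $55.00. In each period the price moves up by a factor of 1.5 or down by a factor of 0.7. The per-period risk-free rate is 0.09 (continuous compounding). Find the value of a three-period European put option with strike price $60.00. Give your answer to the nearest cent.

Risk-neutral probability p = (e^0.09 − 0.7)/(1.5 − 0.7) = 0.3942/0.8000 = 0.4927
Terminal stock prices: S_uuu = 185.6, S_uud = 86.62, S_udd = 40.42, S_ddd = 18.86
Terminal payoffs (K − S): max(-125.6, 0) = 0, max(-26.62, 0) = 0, max(19.58, 0) = 19.58, max(41.14, 0) = 41.14
Node uu (S = 123.8): V_uu = e^(−0.09)·[0.4927·0.0000 + 0.5073·0.0000] = 0.0000
Node ud (S = 57.75): V_ud = e^(−0.09)·[0.4927·0.0000 + 0.5073·19.5750] = 9.0754
Node dd (S = 26.95): V_dd = e^(−0.09)·[0.4927·19.5750 + 0.5073·41.1350] = 27.8859
Node u (S = 82.5): V_u = e^(−0.09)·[0.4927·0.0000 + 0.5073·9.0754] = 4.2075
Node d (S = 38.5): V_d = e^(−0.09)·[0.4927·9.0754 + 0.5073·27.8859] = 17.0152
Node 0 (S = 55): V_0 = e^(−0.09)·[0.4927·4.2075 + 0.5073·17.0152] = 9.7833

$9.78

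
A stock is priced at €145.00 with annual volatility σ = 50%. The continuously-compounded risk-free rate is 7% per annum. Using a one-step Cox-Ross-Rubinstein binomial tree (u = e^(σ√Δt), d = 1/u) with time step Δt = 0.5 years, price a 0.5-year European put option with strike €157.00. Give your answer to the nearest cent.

CRR parameters: u = e^(σ√Δt) = e^(0.5·√0.5) = 1.4241, d = 1/u = 0.7022
Per-period rate: rΔt = 0.07·0.5 = 0.035, so R = e^0.035 = 1.0356
Risk-neutral probability p = (e^0.035 − 0.7022)/(1.4241 − 0.7022) = 0.3334/0.7219 = 0.4619
Terminal stock prices: S_u = 206.5, S_d = 101.8
Terminal payoffs (K − S): max(-49.5, 0) = 0, max(55.18, 0) = 55.18
Node 0 (S = 145): V_0 = e^(−0.035)·[0.4619·0.0000 + 0.5381·55.1827] = 28.6746

€28.67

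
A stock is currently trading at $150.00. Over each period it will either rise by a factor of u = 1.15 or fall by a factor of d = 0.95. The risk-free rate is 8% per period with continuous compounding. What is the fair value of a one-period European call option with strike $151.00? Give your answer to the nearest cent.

$13.23

Risk-neutral probability p = (e^0.08 − 0.95)/(1.15 − 0.95) = 0.1333/0.2000 = 0.6664
Terminal stock prices: S_u = 172.5, S_d = 142.5
Terminal payoffs (S − K): max(21.5, 0) = 21.5, max(-8.5, 0) = 0
Node 0 (S = 150): V_0 = e^(−0.08)·[0.6664·21.5000 + 0.3336·0.0000] = 13.2267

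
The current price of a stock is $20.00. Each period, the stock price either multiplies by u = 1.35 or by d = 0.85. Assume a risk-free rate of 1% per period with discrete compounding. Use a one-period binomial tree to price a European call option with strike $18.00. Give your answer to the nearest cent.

Risk-neutral probability p = (1 + 0.01 − 0.85)/(1.35 − 0.85) = 0.1600/0.5000 = 0.3200
Terminal stock prices: S_u = 27, S_d = 17
Terminal payoffs (S − K): max(9, 0) = 9, max(-1, 0) = 0
Node 0 (S = 20): V_0 = 1/1.01·[0.3200·9.0000 + 0.6800·0.0000] = 2.8515

$2.85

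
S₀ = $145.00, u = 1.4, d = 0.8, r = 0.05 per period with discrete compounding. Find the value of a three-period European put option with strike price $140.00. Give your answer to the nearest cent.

$14.98

Risk-neutral probability p = (1 + 0.05 − 0.8)/(1.4 − 0.8) = 0.2500/0.6000 = 0.4167
Terminal stock prices: S_uuu = 397.9, S_uud = 227.4, S_udd = 129.9, S_ddd = 74.24
Terminal payoffs (K − S): max(-257.9, 0) = 0, max(-87.36, 0) = 0, max(10.08, 0) = 10.08, max(65.76, 0) = 65.76
Node uu (S = 284.2): V_uu = 1/1.05·[0.4167·0.0000 + 0.5833·0.0000] = 0.0000
Node ud (S = 162.4): V_ud = 1/1.05·[0.4167·0.0000 + 0.5833·10.0800] = 5.6000
Node dd (S = 92.8): V_dd = 1/1.05·[0.4167·10.0800 + 0.5833·65.7600] = 40.5333
Node u (S = 203): V_u = 1/1.05·[0.4167·0.0000 + 0.5833·5.6000] = 3.1111
Node d (S = 116): V_d = 1/1.05·[0.4167·5.6000 + 0.5833·40.5333] = 24.7407
Node 0 (S = 145): V_0 = 1/1.05·[0.4167·3.1111 + 0.5833·24.7407] = 14.9794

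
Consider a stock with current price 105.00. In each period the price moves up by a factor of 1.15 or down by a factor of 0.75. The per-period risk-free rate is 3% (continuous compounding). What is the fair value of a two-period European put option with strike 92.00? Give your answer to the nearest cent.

3.34

Risk-neutral probability p = (e^0.03 − 0.75)/(1.15 − 0.75) = 0.2805/0.4000 = 0.7011
Terminal stock prices: S_uu = 138.9, S_ud = 90.56, S_dd = 59.06
Terminal payoffs (K − S): max(-46.86, 0) = 0, max(1.438, 0) = 1.438, max(32.94, 0) = 32.94
Node u (S = 120.7): V_u = e^(−0.03)·[0.7011·0.0000 + 0.2989·1.4375] = 0.4169
Node d (S = 78.75): V_d = e^(−0.03)·[0.7011·1.4375 + 0.2989·32.9375] = 10.5310
Node 0 (S = 105): V_0 = e^(−0.03)·[0.7011·0.4169 + 0.2989·10.5310] = 3.3380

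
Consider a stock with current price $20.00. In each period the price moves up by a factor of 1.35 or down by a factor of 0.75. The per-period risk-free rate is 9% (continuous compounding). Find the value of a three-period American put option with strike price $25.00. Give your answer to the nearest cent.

$5.00

Risk-neutral probability p = (e^0.09 − 0.75)/(1.35 − 0.75) = 0.3442/0.6000 = 0.5736
Terminal stock prices: S_uuu = 49.21, S_uud = 27.34, S_udd = 15.19, S_ddd = 8.438
Terminal payoffs (K − S): max(-24.21, 0) = 0, max(-2.338, 0) = 0, max(9.812, 0) = 9.812, max(16.56, 0) = 16.56
Node uu (S = 36.45): continuation = e^(−0.09)·[0.5736·0.0000 + 0.4264·0.0000] = 0.0000; exercise value = 0.0000 ≤ continuation, so V_uu = 0.0000
Node ud (S = 20.25): continuation = e^(−0.09)·[0.5736·0.0000 + 0.4264·9.8125] = 3.8237; exercise value = 4.7500 > continuation, so V_ud = 4.7500 (exercise)
Node dd (S = 11.25): continuation = e^(−0.09)·[0.5736·9.8125 + 0.4264·16.5625] = 11.5983; exercise value = 13.7500 > continuation, so V_dd = 13.7500 (exercise)
Node u (S = 27): continuation = e^(−0.09)·[0.5736·0.0000 + 0.4264·4.7500] = 1.8510; exercise value = 0.0000 ≤ continuation, so V_u = 1.8510
Node d (S = 15): continuation = e^(−0.09)·[0.5736·4.7500 + 0.4264·13.7500] = 7.8483; exercise value = 10.0000 > continuation, so V_d = 10.0000 (exercise)
Node 0 (S = 20): continuation = e^(−0.09)·[0.5736·1.8510 + 0.4264·10.0000] = 4.8672; exercise value = 5.0000 > continuation, so V_0 = 5.0000 (exercise)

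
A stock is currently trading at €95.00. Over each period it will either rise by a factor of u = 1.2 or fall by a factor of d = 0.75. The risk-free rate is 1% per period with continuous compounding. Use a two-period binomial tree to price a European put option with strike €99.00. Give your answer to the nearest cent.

Risk-neutral probability p = (e^0.01 − 0.75)/(1.2 − 0.75) = 0.2601/0.4500 = 0.5779
Terminal stock prices: S_uu = 136.8, S_ud = 85.5, S_dd = 53.44
Terminal payoffs (K − S): max(-37.8, 0) = 0, max(13.5, 0) = 13.5, max(45.56, 0) = 45.56
Node u (S = 114): V_u = e^(−0.01)·[0.5779·0.0000 + 0.4221·13.5000] = 5.6418
Node d (S = 71.25): V_d = e^(−0.01)·[0.5779·13.5000 + 0.4221·45.5625] = 26.7649
Node 0 (S = 95): V_0 = e^(−0.01)·[0.5779·5.6418 + 0.4221·26.7649] = 14.4132

€14.41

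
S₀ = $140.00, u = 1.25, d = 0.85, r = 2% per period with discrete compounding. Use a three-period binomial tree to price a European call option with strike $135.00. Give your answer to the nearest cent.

$24.97

Risk-neutral probability p = (1 + 0.02 − 0.85)/(1.25 − 0.85) = 0.1700/0.4000 = 0.4250
Terminal stock prices: S_uuu = 273.4, S_uud = 185.9, S_udd = 126.4, S_ddd = 85.98
Terminal payoffs (S − K): max(138.4, 0) = 138.4, max(50.94, 0) = 50.94, max(-8.563, 0) = 0, max(-49.02, 0) = 0
Node uu (S = 218.8): V_uu = 1/1.02·[0.4250·138.4375 + 0.5750·50.9375] = 86.3971
Node ud (S = 148.8): V_ud = 1/1.02·[0.4250·50.9375 + 0.5750·0.0000] = 21.2240
Node dd (S = 101.1): V_dd = 1/1.02·[0.4250·0.0000 + 0.5750·0.0000] = 0.0000
Node u (S = 175): V_u = 1/1.02·[0.4250·86.3971 + 0.5750·21.2240] = 47.9633
Node d (S = 119): V_d = 1/1.02·[0.4250·21.2240 + 0.5750·0.0000] = 8.8433
Node 0 (S = 140): V_0 = 1/1.02·[0.4250·47.9633 + 0.5750·8.8433] = 24.9699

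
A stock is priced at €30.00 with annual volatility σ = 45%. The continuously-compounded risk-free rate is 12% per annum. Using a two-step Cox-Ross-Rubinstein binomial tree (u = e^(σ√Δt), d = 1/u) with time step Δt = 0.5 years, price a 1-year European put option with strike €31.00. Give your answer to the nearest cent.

CRR parameters: u = e^(σ√Δt) = e^(0.45·√0.5) = 1.3746, d = 1/u = 0.7275
Per-period rate: rΔt = 0.12·0.5 = 0.06, so R = e^0.06 = 1.0618
Risk-neutral probability p = (e^0.06 − 0.7275)/(1.3746 − 0.7275) = 0.3344/0.6472 = 0.5167
Terminal stock prices: S_uu = 56.69, S_ud = 30, S_dd = 15.88
Terminal payoffs (K − S): max(-25.69, 0) = 0, max(1, 0) = 1, max(15.12, 0) = 15.12
Node u (S = 41.24): V_u = e^(−0.06)·[0.5167·0.0000 + 0.4833·1.0000] = 0.4552
Node d (S = 21.82): V_d = e^(−0.06)·[0.5167·1.0000 + 0.4833·15.1241] = 7.3709
Node 0 (S = 30): V_0 = e^(−0.06)·[0.5167·0.4552 + 0.4833·7.3709] = 3.5767

€3.58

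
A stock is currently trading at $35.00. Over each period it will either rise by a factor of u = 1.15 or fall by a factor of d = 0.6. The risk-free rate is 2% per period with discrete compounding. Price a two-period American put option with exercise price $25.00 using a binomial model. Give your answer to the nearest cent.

$1.07

Risk-neutral probability p = (1 + 0.02 − 0.6)/(1.15 − 0.6) = 0.4200/0.5500 = 0.7636
Terminal stock prices: S_uu = 46.29, S_ud = 24.15, S_dd = 12.6
Terminal payoffs (K − S): max(-21.29, 0) = 0, max(0.85, 0) = 0.85, max(12.4, 0) = 12.4
Node u (S = 40.25): continuation = 1/1.02·[0.7636·0.0000 + 0.2364·0.8500] = 0.1970; exercise value = 0.0000 ≤ continuation, so V_u = 0.1970
Node d (S = 21): continuation = 1/1.02·[0.7636·0.8500 + 0.2364·12.4000] = 3.5098; exercise value = 4.0000 > continuation, so V_d = 4.0000 (exercise)
Node 0 (S = 35): continuation = 1/1.02·[0.7636·0.1970 + 0.2364·4.0000] = 1.0744; exercise value = 0.0000 ≤ continuation, so V_0 = 1.0744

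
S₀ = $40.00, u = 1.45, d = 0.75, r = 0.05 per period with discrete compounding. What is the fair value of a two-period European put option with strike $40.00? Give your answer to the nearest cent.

$5.18

Risk-neutral probability p = (1 + 0.05 − 0.75)/(1.45 − 0.75) = 0.3000/0.7000 = 0.4286
Terminal stock prices: S_uu = 84.1, S_ud = 43.5, S_dd = 22.5
Terminal payoffs (K − S): max(-44.1, 0) = 0, max(-3.5, 0) = 0, max(17.5, 0) = 17.5
Node u (S = 58): V_u = 1/1.05·[0.4286·0.0000 + 0.5714·0.0000] = 0.0000
Node d (S = 30): V_d = 1/1.05·[0.4286·0.0000 + 0.5714·17.5000] = 9.5238
Node 0 (S = 40): V_0 = 1/1.05·[0.4286·0.0000 + 0.5714·9.5238] = 5.1830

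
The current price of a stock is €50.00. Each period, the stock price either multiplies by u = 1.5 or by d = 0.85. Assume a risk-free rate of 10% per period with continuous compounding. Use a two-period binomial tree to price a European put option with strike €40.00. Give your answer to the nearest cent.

€1.17

Risk-neutral probability p = (e^0.1 − 0.85)/(1.5 − 0.85) = 0.2552/0.6500 = 0.3926
Terminal stock prices: S_uu = 112.5, S_ud = 63.75, S_dd = 36.12
Terminal payoffs (K − S): max(-72.5, 0) = 0, max(-23.75, 0) = 0, max(3.875, 0) = 3.875
Node u (S = 75): V_u = e^(−0.1)·[0.3926·0.0000 + 0.6074·0.0000] = 0.0000
Node d (S = 42.5): V_d = e^(−0.1)·[0.3926·0.0000 + 0.6074·3.8750] = 2.1298
Node 0 (S = 50): V_0 = e^(−0.1)·[0.3926·0.0000 + 0.6074·2.1298] = 1.1706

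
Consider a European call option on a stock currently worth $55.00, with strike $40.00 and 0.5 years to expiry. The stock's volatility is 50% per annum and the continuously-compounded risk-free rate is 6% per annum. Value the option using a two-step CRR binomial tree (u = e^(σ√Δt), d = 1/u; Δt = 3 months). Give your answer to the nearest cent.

$18.01

CRR parameters: u = e^(σ√Δt) = e^(0.5·√0.25) = 1.2840, d = 1/u = 0.7788
Per-period rate: rΔt = 0.06·0.25 = 0.015, so R = e^0.015 = 1.0151
Risk-neutral probability p = (e^0.015 − 0.7788)/(1.2840 − 0.7788) = 0.2363/0.5052 = 0.4677
Terminal stock prices: S_uu = 90.68, S_ud = 55, S_dd = 33.36
Terminal payoffs (S − K): max(50.68, 0) = 50.68, max(15, 0) = 15, max(-6.641, 0) = 0
Node u (S = 70.62): V_u = e^(−0.015)·[0.4677·50.6797 + 0.5323·15.0000] = 31.2169
Node d (S = 42.83): V_d = e^(−0.015)·[0.4677·15.0000 + 0.5323·0.0000] = 6.9116
Node 0 (S = 55): V_0 = e^(−0.015)·[0.4677·31.2169 + 0.5323·6.9116] = 18.0079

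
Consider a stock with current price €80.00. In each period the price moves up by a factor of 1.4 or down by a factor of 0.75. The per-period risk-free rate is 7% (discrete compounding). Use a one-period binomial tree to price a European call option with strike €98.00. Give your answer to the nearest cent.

Risk-neutral probability p = (1 + 0.07 − 0.75)/(1.4 − 0.75) = 0.3200/0.6500 = 0.4923
Terminal stock prices: S_u = 112, S_d = 60
Terminal payoffs (S − K): max(14, 0) = 14, max(-38, 0) = 0
Node 0 (S = 80): V_0 = 1/1.07·[0.4923·14.0000 + 0.5077·0.0000] = 6.4414

€6.44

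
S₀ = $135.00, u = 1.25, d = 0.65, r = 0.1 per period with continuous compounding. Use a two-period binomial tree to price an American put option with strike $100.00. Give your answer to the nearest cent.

Risk-neutral probability p = (e^0.1 − 0.65)/(1.25 − 0.65) = 0.4552/0.6000 = 0.7586
Terminal stock prices: S_uu = 210.9, S_ud = 109.7, S_dd = 57.04
Terminal payoffs (K − S): max(-110.9, 0) = 0, max(-9.688, 0) = 0, max(42.96, 0) = 42.96
Node u (S = 168.8): continuation = e^(−0.1)·[0.7586·0.0000 + 0.2414·0.0000] = 0.0000; exercise value = 0.0000 ≤ continuation, so V_u = 0.0000
Node d (S = 87.75): continuation = e^(−0.1)·[0.7586·0.0000 + 0.2414·42.9625] = 9.3835; exercise value = 12.2500 > continuation, so V_d = 12.2500 (exercise)
Node 0 (S = 135): continuation = e^(−0.1)·[0.7586·0.0000 + 0.2414·12.2500] = 2.6755; exercise value = 0.0000 ≤ continuation, so V_0 = 2.6755

$2.68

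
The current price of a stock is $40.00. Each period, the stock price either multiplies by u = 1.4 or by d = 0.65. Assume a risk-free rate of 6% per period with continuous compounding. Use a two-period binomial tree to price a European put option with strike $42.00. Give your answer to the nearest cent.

Risk-neutral probability p = (e^0.06 − 0.65)/(1.4 − 0.65) = 0.4118/0.7500 = 0.5491
Terminal stock prices: S_uu = 78.4, S_ud = 36.4, S_dd = 16.9
Terminal payoffs (K − S): max(-36.4, 0) = 0, max(5.6, 0) = 5.6, max(25.1, 0) = 25.1
Node u (S = 56): V_u = e^(−0.06)·[0.5491·0.0000 + 0.4509·5.6000] = 2.3779
Node d (S = 26): V_d = e^(−0.06)·[0.5491·5.6000 + 0.4509·25.1000] = 13.5541
Node 0 (S = 40): V_0 = e^(−0.06)·[0.5491·2.3779 + 0.4509·13.5541] = 6.9852

$6.99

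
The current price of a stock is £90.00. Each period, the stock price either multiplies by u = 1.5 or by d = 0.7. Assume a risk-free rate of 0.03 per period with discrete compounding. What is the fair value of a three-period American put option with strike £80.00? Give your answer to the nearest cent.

Risk-neutral probability p = (1 + 0.03 − 0.7)/(1.5 − 0.7) = 0.3300/0.8000 = 0.4125
Terminal stock prices: S_uuu = 303.8, S_uud = 141.8, S_udd = 66.15, S_ddd = 30.87
Terminal payoffs (K − S): max(-223.8, 0) = 0, max(-61.75, 0) = 0, max(13.85, 0) = 13.85, max(49.13, 0) = 49.13
Node uu (S = 202.5): continuation = 1/1.03·[0.4125·0.0000 + 0.5875·0.0000] = 0.0000; exercise value = 0.0000 ≤ continuation, so V_uu = 0.0000
Node ud (S = 94.5): continuation = 1/1.03·[0.4125·0.0000 + 0.5875·13.8500] = 7.8999; exercise value = 0.0000 ≤ continuation, so V_ud = 7.8999
Node dd (S = 44.1): continuation = 1/1.03·[0.4125·13.8500 + 0.5875·49.1300] = 33.5699; exercise value = 35.9000 > continuation, so V_dd = 35.9000 (exercise)
Node u (S = 135): continuation = 1/1.03·[0.4125·0.0000 + 0.5875·7.8999] = 4.5060; exercise value = 0.0000 ≤ continuation, so V_u = 4.5060
Node d (S = 63): continuation = 1/1.03·[0.4125·7.8999 + 0.5875·35.9000] = 23.6407; exercise value = 17.0000 ≤ continuation, so V_d = 23.6407
Node 0 (S = 90): continuation = 1/1.03·[0.4125·4.5060 + 0.5875·23.6407] = 15.2890; exercise value = 0.0000 ≤ continuation, so V_0 = 15.2890

£15.29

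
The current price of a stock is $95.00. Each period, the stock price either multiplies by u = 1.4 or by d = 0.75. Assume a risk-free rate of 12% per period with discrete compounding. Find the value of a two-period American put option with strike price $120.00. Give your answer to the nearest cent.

Risk-neutral probability p = (1 + 0.12 − 0.75)/(1.4 − 0.75) = 0.3700/0.6500 = 0.5692
Terminal stock prices: S_uu = 186.2, S_ud = 99.75, S_dd = 53.44
Terminal payoffs (K − S): max(-66.2, 0) = 0, max(20.25, 0) = 20.25, max(66.56, 0) = 66.56
Node u (S = 133): continuation = 1/1.12·[0.5692·0.0000 + 0.4308·20.2500] = 7.7885; exercise value = 0.0000 ≤ continuation, so V_u = 7.7885
Node d (S = 71.25): continuation = 1/1.12·[0.5692·20.2500 + 0.4308·66.5625] = 35.8929; exercise value = 48.7500 > continuation, so V_d = 48.7500 (exercise)
Node 0 (S = 95): continuation = 1/1.12·[0.5692·7.7885 + 0.4308·48.7500] = 22.7084; exercise value = 25.0000 > continuation, so V_0 = 25.0000 (exercise)

$25.00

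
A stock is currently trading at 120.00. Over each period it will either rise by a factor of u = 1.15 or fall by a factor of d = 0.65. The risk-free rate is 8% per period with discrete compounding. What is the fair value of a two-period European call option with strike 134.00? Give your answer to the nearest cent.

15.66

Risk-neutral probability p = (1 + 0.08 − 0.65)/(1.15 − 0.65) = 0.4300/0.5000 = 0.8600
Terminal stock prices: S_uu = 158.7, S_ud = 89.7, S_dd = 50.7
Terminal payoffs (S − K): max(24.7, 0) = 24.7, max(-44.3, 0) = 0, max(-83.3, 0) = 0
Node u (S = 138): V_u = 1/1.08·[0.8600·24.7000 + 0.1400·0.0000] = 19.6685
Node d (S = 78): V_d = 1/1.08·[0.8600·0.0000 + 0.1400·0.0000] = 0.0000
Node 0 (S = 120): V_0 = 1/1.08·[0.8600·19.6685 + 0.1400·0.0000] = 15.6620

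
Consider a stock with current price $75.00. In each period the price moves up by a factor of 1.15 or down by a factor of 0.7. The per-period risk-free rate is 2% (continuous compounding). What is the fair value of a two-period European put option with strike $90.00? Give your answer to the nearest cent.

Risk-neutral probability p = (e^0.02 − 0.7)/(1.15 − 0.7) = 0.3202/0.4500 = 0.7116
Terminal stock prices: S_uu = 99.19, S_ud = 60.37, S_dd = 36.75
Terminal payoffs (K − S): max(-9.187, 0) = 0, max(29.63, 0) = 29.63, max(53.25, 0) = 53.25
Node u (S = 86.25): V_u = e^(−0.02)·[0.7116·0.0000 + 0.2884·29.6250] = 8.3759
Node d (S = 52.5): V_d = e^(−0.02)·[0.7116·29.6250 + 0.2884·53.2500] = 35.7179
Node 0 (S = 75): V_0 = e^(−0.02)·[0.7116·8.3759 + 0.2884·35.7179] = 15.9404

$15.94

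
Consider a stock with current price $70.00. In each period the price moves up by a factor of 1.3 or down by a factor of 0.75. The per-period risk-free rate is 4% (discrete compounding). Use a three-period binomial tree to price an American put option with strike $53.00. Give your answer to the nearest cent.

Risk-neutral probability p = (1 + 0.04 − 0.75)/(1.3 − 0.75) = 0.2900/0.5500 = 0.5273
Terminal stock prices: S_uuu = 153.8, S_uud = 88.73, S_udd = 51.19, S_ddd = 29.53
Terminal payoffs (K − S): max(-100.8, 0) = 0, max(-35.73, 0) = 0, max(1.812, 0) = 1.812, max(23.47, 0) = 23.47
Node uu (S = 118.3): continuation = 1/1.04·[0.5273·0.0000 + 0.4727·0.0000] = 0.0000; exercise value = 0.0000 ≤ continuation, so V_uu = 0.0000
Node ud (S = 68.25): continuation = 1/1.04·[0.5273·0.0000 + 0.4727·1.8125] = 0.8239; exercise value = 0.0000 ≤ continuation, so V_ud = 0.8239
Node dd (S = 39.38): continuation = 1/1.04·[0.5273·1.8125 + 0.4727·23.4688] = 11.5865; exercise value = 13.6250 > continuation, so V_dd = 13.6250 (exercise)
Node u (S = 91): continuation = 1/1.04·[0.5273·0.0000 + 0.4727·0.8239] = 0.3745; exercise value = 0.0000 ≤ continuation, so V_u = 0.3745
Node d (S = 52.5): continuation = 1/1.04·[0.5273·0.8239 + 0.4727·13.6250] = 6.6109; exercise value = 0.5000 ≤ continuation, so V_d = 6.6109
Node 0 (S = 70): continuation = 1/1.04·[0.5273·0.3745 + 0.4727·6.6109] = 3.1948; exercise value = 0.0000 ≤ continuation, so V_0 = 3.1948

$3.19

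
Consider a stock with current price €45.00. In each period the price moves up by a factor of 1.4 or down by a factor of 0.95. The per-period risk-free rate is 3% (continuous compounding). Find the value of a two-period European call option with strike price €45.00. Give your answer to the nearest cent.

Risk-neutral probability p = (e^0.03 − 0.95)/(1.4 − 0.95) = 0.0805/0.4500 = 0.1788
Terminal stock prices: S_uu = 88.2, S_ud = 59.85, S_dd = 40.61
Terminal payoffs (S − K): max(43.2, 0) = 43.2, max(14.85, 0) = 14.85, max(-4.388, 0) = 0
Node u (S = 63): V_u = e^(−0.03)·[0.1788·43.2000 + 0.8212·14.8500] = 19.3300
Node d (S = 42.75): V_d = e^(−0.03)·[0.1788·14.8500 + 0.8212·0.0000] = 2.5765
Node 0 (S = 45): V_0 = e^(−0.03)·[0.1788·19.3300 + 0.8212·2.5765] = 5.4072

€5.41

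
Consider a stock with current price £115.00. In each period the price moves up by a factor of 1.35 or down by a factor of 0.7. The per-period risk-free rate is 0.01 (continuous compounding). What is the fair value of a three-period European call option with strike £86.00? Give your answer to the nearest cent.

Risk-neutral probability p = (e^0.01 − 0.7)/(1.35 − 0.7) = 0.3101/0.6500 = 0.4770
Terminal stock prices: S_uuu = 282.9, S_uud = 146.7, S_udd = 76.07, S_ddd = 39.44
Terminal payoffs (S − K): max(196.9, 0) = 196.9, max(60.71, 0) = 60.71, max(-9.928, 0) = 0, max(-46.56, 0) = 0
Node uu (S = 209.6): V_uu = e^(−0.01)·[0.4770·196.9431 + 0.5230·60.7113] = 124.4432
Node ud (S = 108.7): V_ud = e^(−0.01)·[0.4770·60.7113 + 0.5230·0.0000] = 28.6711
Node dd (S = 56.35): V_dd = e^(−0.01)·[0.4770·0.0000 + 0.5230·0.0000] = 0.0000
Node u (S = 155.2): V_u = e^(−0.01)·[0.4770·124.4432 + 0.5230·28.6711] = 73.6146
Node d (S = 80.5): V_d = e^(−0.01)·[0.4770·28.6711 + 0.5230·0.0000] = 13.5401
Node 0 (S = 115): V_0 = e^(−0.01)·[0.4770·73.6146 + 0.5230·13.5401] = 41.7758

£41.78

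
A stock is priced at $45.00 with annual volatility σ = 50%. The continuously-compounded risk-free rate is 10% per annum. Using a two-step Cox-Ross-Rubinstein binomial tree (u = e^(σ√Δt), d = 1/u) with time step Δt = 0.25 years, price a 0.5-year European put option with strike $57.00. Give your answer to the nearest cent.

$13.11

CRR parameters: u = e^(σ√Δt) = e^(0.5·√0.25) = 1.2840, d = 1/u = 0.7788
Per-period rate: rΔt = 0.1·0.25 = 0.025, so R = e^0.025 = 1.0253
Risk-neutral probability p = (e^0.025 − 0.7788)/(1.2840 − 0.7788) = 0.2465/0.5052 = 0.4879
Terminal stock prices: S_uu = 74.19, S_ud = 45, S_dd = 27.29
Terminal payoffs (K − S): max(-17.19, 0) = 0, max(12, 0) = 12, max(29.71, 0) = 29.71
Node u (S = 57.78): V_u = e^(−0.025)·[0.4879·0.0000 + 0.5121·12.0000] = 5.9931
Node d (S = 35.05): V_d = e^(−0.025)·[0.4879·12.0000 + 0.5121·29.7061] = 20.5466
Node 0 (S = 45): V_0 = e^(−0.025)·[0.4879·5.9931 + 0.5121·20.5466] = 13.1136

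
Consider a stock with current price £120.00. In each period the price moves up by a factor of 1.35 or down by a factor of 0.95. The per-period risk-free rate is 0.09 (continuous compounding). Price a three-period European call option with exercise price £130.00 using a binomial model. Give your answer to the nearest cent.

£26.18

Risk-neutral probability p = (e^0.09 − 0.95)/(1.35 − 0.95) = 0.1442/0.4000 = 0.3604
Terminal stock prices: S_uuu = 295.2, S_uud = 207.8, S_udd = 146.2, S_ddd = 102.9
Terminal payoffs (S − K): max(165.2, 0) = 165.2, max(77.77, 0) = 77.77, max(16.2, 0) = 16.2, max(-27.12, 0) = 0
Node uu (S = 218.7): V_uu = e^(−0.09)·[0.3604·165.2450 + 0.6396·77.7650] = 99.8889
Node ud (S = 153.9): V_ud = e^(−0.09)·[0.3604·77.7650 + 0.6396·16.2050] = 35.0889
Node dd (S = 108.3): V_dd = e^(−0.09)·[0.3604·16.2050 + 0.6396·0.0000] = 5.3381
Node u (S = 162): V_u = e^(−0.09)·[0.3604·99.8889 + 0.6396·35.0889] = 53.4149
Node d (S = 114): V_d = e^(−0.09)·[0.3604·35.0889 + 0.6396·5.3381] = 14.6790
Node 0 (S = 120): V_0 = e^(−0.09)·[0.3604·53.4149 + 0.6396·14.6790] = 26.1757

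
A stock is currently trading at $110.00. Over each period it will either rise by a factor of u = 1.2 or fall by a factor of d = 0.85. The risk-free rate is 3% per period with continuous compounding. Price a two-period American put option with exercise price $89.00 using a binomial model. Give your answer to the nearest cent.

Risk-neutral probability p = (e^0.03 − 0.85)/(1.2 − 0.85) = 0.1805/0.3500 = 0.5156
Terminal stock prices: S_uu = 158.4, S_ud = 112.2, S_dd = 79.47
Terminal payoffs (K − S): max(-69.4, 0) = 0, max(-23.2, 0) = 0, max(9.525, 0) = 9.525
Node u (S = 132): continuation = e^(−0.03)·[0.5156·0.0000 + 0.4844·0.0000] = 0.0000; exercise value = 0.0000 ≤ continuation, so V_u = 0.0000
Node d (S = 93.5): continuation = e^(−0.03)·[0.5156·0.0000 + 0.4844·9.5250] = 4.4777; exercise value = 0.0000 ≤ continuation, so V_d = 4.4777
Node 0 (S = 110): continuation = e^(−0.03)·[0.5156·0.0000 + 0.4844·4.4777] = 2.1050; exercise value = 0.0000 ≤ continuation, so V_0 = 2.1050

$2.10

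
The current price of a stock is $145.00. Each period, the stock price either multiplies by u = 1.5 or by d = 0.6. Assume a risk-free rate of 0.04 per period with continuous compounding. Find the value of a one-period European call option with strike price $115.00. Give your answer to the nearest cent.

Risk-neutral probability p = (e^0.04 − 0.6)/(1.5 − 0.6) = 0.4408/0.9000 = 0.4898
Terminal stock prices: S_u = 217.5, S_d = 87
Terminal payoffs (S − K): max(102.5, 0) = 102.5, max(-28, 0) = 0
Node 0 (S = 145): V_0 = e^(−0.04)·[0.4898·102.5000 + 0.5102·0.0000] = 48.2349

$48.23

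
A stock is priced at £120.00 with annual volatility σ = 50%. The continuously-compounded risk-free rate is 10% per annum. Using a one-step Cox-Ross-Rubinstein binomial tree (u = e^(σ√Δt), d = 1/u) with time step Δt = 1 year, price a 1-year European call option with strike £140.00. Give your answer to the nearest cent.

£25.04

CRR parameters: u = e^(σ√Δt) = e^(0.5·√1) = 1.6487, d = 1/u = 0.6065
Per-period rate: rΔt = 0.1·1 = 0.1, so R = e^0.1 = 1.1052
Risk-neutral probability p = (e^0.1 − 0.6065)/(1.6487 − 0.6065) = 0.4986/1.0422 = 0.4785
Terminal stock prices: S_u = 197.8, S_d = 72.78
Terminal payoffs (S − K): max(57.85, 0) = 57.85, max(-67.22, 0) = 0
Node 0 (S = 120): V_0 = e^(−0.1)·[0.4785·57.8466 + 0.5215·0.0000] = 25.0431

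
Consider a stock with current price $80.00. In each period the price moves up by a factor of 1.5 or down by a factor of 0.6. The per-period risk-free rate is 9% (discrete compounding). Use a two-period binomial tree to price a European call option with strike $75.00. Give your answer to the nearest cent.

$26.20

Risk-neutral probability p = (1 + 0.09 − 0.6)/(1.5 − 0.6) = 0.4900/0.9000 = 0.5444
Terminal stock prices: S_uu = 180, S_ud = 72, S_dd = 28.8
Terminal payoffs (S − K): max(105, 0) = 105, max(-3, 0) = 0, max(-46.2, 0) = 0
Node u (S = 120): V_u = 1/1.09·[0.5444·105.0000 + 0.4556·0.0000] = 52.4465
Node d (S = 48): V_d = 1/1.09·[0.5444·0.0000 + 0.4556·0.0000] = 0.0000
Node 0 (S = 80): V_0 = 1/1.09·[0.5444·52.4465 + 0.4556·0.0000] = 26.1965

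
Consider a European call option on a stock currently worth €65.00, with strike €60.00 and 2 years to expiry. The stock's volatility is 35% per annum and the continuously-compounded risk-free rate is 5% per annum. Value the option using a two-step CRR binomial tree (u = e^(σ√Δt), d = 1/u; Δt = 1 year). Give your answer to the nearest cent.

CRR parameters: u = e^(σ√Δt) = e^(0.35·√1) = 1.4191, d = 1/u = 0.7047
Per-period rate: rΔt = 0.05·1 = 0.05, so R = e^0.05 = 1.0513
Risk-neutral probability p = (e^0.05 − 0.7047)/(1.4191 − 0.7047) = 0.3466/0.7144 = 0.4852
Terminal stock prices: S_uu = 130.9, S_ud = 65, S_dd = 32.28
Terminal payoffs (S − K): max(70.89, 0) = 70.89, max(5, 0) = 5, max(-27.72, 0) = 0
Node u (S = 92.24): V_u = e^(−0.05)·[0.4852·70.8939 + 0.5148·5.0000] = 35.1656
Node d (S = 45.8): V_d = e^(−0.05)·[0.4852·5.0000 + 0.5148·0.0000] = 2.3075
Node 0 (S = 65): V_0 = e^(−0.05)·[0.4852·35.1656 + 0.5148·2.3075] = 17.3587

€17.36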